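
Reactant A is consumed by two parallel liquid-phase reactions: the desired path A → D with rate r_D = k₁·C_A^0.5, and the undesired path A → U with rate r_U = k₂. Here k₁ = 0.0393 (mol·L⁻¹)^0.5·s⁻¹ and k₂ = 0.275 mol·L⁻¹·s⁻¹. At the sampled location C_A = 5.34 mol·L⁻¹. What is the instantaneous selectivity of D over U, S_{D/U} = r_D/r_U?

S_{D/U} = r_D/r_U = (k₁·C_A^0.5)/(k₂) = (k₁/k₂)·C_A^0.5.
= (0.0393×5.340^0.5) / (0.275) = 0.09082/0.2750 = 0.330.

0.330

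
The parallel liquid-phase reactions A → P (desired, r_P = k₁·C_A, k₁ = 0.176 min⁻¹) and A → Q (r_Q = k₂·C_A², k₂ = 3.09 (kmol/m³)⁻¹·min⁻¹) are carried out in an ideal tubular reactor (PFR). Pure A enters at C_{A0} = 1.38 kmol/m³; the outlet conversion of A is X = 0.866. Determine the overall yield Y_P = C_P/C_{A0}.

0.0735

C_A = C_{A0}(1−X) = 0.1849 kmol/m³.
Along a PFR/batch, dC_P/dC_A = −r_P/(r_P+r_Q) = −k₁/(k₁+k₂·C_A).
Integrating from C_{A0} to C_A: C_P = (0.176/3.09)·ln[(0.176+3.09·1.38)/(0.176+3.09·0.185)] = 0.05696·ln(4.440/0.7474) = 0.1015 kmol/m³.
Y_P = C_P/C_{A0} = 0.1015/1.38 = 0.0735.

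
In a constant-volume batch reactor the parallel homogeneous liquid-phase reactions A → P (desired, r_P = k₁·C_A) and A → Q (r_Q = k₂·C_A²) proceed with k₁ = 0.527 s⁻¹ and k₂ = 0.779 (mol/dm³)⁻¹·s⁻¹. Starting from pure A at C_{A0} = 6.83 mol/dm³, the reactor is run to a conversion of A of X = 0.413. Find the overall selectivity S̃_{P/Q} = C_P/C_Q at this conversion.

C_A = C_{A0}(1−X) = 4.009 mol/dm³.
Along a PFR/batch, dC_P/dC_A = −r_P/(r_P+r_Q) = −k₁/(k₁+k₂·C_A).
Integrating from C_{A0} to C_A: C_P = (0.527/0.779)·ln[(0.527+0.779·6.83)/(0.527+0.779·4.01)] = 0.6765·ln(5.848/3.650) = 0.3188 mol/dm³.
C_Q = (C_{A0}−C_A)−C_P = 2.502 mol/dm³; S̃_{P/Q} = 0.3188/2.502 = 0.127.

0.127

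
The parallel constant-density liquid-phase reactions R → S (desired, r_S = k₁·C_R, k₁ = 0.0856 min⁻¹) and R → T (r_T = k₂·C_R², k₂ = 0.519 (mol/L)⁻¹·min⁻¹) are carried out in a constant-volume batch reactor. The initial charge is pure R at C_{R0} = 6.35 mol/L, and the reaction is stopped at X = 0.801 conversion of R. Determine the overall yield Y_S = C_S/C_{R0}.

C_R = C_{R0}(1−X) = 1.264 mol/L.
Along a PFR/batch, dC_S/dC_R = −r_S/(r_S+r_T) = −k₁/(k₁+k₂·C_R).
Integrating from C_{R0} to C_R: C_S = (0.0856/0.519)·ln[(0.0856+0.519·6.35)/(0.0856+0.519·1.26)] = 0.1649·ln(3.381/0.7414) = 0.2503 mol/L.
Y_S = C_S/C_{R0} = 0.2503/6.35 = 0.0394.

0.0394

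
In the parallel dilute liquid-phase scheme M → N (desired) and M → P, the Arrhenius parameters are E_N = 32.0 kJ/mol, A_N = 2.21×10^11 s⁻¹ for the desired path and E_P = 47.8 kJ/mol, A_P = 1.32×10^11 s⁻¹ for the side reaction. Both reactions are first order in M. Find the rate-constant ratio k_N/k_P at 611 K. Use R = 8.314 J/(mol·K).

k_N/k_P = (A_N/A_P)·exp[−(E_N−E_P)/(RT)] = (A_N/A_P)·exp[(E_P−E_N)/(RT)].
(E_P−E_N)/(RT) = (47.8−32.0)×10³/(8.314×611) = 15800/5080 = 3.110.
k_N/k_P = (2.21×10^11/1.32×10^11)·exp(3.110) = 1.674 × 22.43 = 37.6.
Since E_N < E_P, lowering the temperature improves selectivity toward N.

37.6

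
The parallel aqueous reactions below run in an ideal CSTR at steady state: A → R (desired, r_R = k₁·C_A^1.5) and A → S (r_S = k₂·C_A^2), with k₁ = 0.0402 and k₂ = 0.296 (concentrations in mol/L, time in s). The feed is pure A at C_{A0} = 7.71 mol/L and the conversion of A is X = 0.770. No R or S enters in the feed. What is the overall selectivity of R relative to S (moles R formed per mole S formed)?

Exit C_A = C_{A0}(1−X) = 7.71×0.230 = 1.773 mol/L.
A CSTR operates uniformly at the exit composition, giving r_R = 0.09493 and r_S = 0.9308 (each k·C_A^n at C_A = 1.773).
Overall selectivity = C_R/C_S = r_Rτ/(r_Sτ) = r_R/r_S = 0.102.

0.102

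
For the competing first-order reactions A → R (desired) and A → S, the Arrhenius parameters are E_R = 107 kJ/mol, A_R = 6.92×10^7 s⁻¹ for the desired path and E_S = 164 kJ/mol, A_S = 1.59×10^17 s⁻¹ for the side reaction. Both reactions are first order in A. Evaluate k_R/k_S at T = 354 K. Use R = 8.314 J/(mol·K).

With equal orders, S_{R/S} = k_R/k_S = (A_R/A_S)·exp[(E_S−E_R)/(RT)].
(E_S−E_R)/(RT) = (164−107)×10³/(8.314×354) = 57000/2943 = 19.37.
k_R/k_S = (6.92×10^7/1.59×10^17)·exp(19.37) = 4.352×10^-10 × 2.576×10^8 = 0.112.

0.112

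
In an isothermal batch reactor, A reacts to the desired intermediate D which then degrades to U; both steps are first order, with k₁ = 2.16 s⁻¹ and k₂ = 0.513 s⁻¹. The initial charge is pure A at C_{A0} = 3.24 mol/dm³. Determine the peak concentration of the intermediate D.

2.07 mol/dm³

For a first-order series the maximum intermediate yield is C_{D,max}/C_{A0} = (k₁/k₂)^[k₂/(k₂−k₁)].
= (2.16/0.513)^(0.513/(0.513−2.16)) = (4.211)^(-0.3115) = 0.6390.
C_{D,max} = 0.6390×3.24 = 2.07 mol/dm³.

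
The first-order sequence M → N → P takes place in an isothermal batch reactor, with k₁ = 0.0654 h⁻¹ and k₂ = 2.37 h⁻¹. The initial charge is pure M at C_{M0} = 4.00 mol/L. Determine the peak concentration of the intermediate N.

At the optimum, C_{N,max}/C_{M0} = (k₁/k₂)^[k₂/(k₂−k₁)].
= (0.0654/2.37)^(2.37/(2.37−0.0654)) = (0.02759)^(1.028) = 0.02492.
C_{N,max} = 0.02492×4.00 = 0.0997 mol/L.

0.0997 mol/L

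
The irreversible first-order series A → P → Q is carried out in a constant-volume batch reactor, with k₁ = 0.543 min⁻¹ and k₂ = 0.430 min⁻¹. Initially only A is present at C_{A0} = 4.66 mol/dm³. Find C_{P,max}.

1.92 mol/dm³

At the optimum, C_{P,max}/C_{A0} = (k₁/k₂)^[k₂/(k₂−k₁)].
= (0.543/0.430)^(0.430/(0.430−0.543)) = (1.263)^(-3.805) = 0.4115.
C_{P,max} = 0.4115×4.66 = 1.92 mol/dm³.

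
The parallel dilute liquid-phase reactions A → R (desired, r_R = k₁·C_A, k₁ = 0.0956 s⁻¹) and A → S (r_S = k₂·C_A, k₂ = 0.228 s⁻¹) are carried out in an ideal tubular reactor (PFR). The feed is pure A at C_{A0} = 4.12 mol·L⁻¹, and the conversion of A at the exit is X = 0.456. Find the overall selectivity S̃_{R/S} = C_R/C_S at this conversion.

C_A = C_{A0}(1−X) = 2.241 mol·L⁻¹.
Both paths are first order in A, so the instantaneous fraction to R is constant: dC_R/d(−C_A) = k₁/(k₁+k₂) = 0.2954.
C_R = 0.2954·(C_{A0}−C_A) = 0.2954×1.879 = 0.555 mol·L⁻¹.
C_S = (C_{A0}−C_A)−C_R = 1.324 mol·L⁻¹; S̃_{R/S} = 0.5550/1.324 = 0.419.

0.419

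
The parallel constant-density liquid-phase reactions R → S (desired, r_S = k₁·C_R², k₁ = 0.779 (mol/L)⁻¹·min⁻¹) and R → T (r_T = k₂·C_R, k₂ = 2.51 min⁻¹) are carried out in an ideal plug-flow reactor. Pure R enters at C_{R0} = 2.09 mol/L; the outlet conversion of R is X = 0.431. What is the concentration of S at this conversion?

C_R = C_{R0}(1−X) = 1.189 mol/L.
Along a PFR/batch, dC_T/dC_R = −r_T/(r_S+r_T) = −k₂/(k₂+k₁·C_R).
Integrating from C_{R0} to C_R: C_T = (2.51/0.779)·ln[(2.51+0.779·2.09)/(2.51+0.779·1.19)] = 3.222·ln(4.138/3.436) = 0.5987 mol/L.
Then C_S = (C_{R0}−C_R) − C_T = 0.9008 − 0.5987 = 0.3021 mol/L.

0.302 mol/L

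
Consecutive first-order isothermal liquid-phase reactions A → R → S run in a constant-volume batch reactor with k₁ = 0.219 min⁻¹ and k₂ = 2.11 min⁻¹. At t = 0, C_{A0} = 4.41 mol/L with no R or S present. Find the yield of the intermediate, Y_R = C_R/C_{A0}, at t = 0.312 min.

For first-order series with pure A initially, C_R(t) = k₁C_{A0}/(k₂−k₁)·(e^(−k₁t) − e^(−k₂t)).
e^(−k₁t) = e^(−0.219×0.312) = e^(−0.06833) = 0.9340; e^(−k₂t) = e^(−0.6583) = 0.5177.
C_R = 0.219×4.41/(2.11−0.219) × (0.9340−0.5177) = 0.5107×0.4162 = 0.2126 mol/L.
Y_R = C_R/C_{A0} = 0.2126/4.41 = 0.0482.

0.0482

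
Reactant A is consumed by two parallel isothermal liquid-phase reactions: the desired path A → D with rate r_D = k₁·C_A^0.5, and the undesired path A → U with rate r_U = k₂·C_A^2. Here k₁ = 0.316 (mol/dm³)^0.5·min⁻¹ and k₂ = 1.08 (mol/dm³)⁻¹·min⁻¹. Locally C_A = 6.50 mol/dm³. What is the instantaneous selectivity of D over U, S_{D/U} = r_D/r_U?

S_{D/U} = r_D/r_U = (k₁·C_A^0.5)/(k₂·C_A^2) = (k₁/k₂)·C_A^-1.5.
= (0.316×6.500^0.5) / (1.08×6.500^2) = 0.8056/45.63 = 0.0177.

0.0177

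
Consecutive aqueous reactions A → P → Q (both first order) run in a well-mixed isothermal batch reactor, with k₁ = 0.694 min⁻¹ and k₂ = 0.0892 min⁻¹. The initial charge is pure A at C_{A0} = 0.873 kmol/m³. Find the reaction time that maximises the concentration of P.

The intermediate peaks when r₁ = r₂, i.e. k₁e^(−k₁t) = k₂e^(−k₂t), giving t_opt = ln(k₂/k₁)/(k₂−k₁).
= ln(0.0892/0.694)/(0.0892−0.694) = ln(0.1285)/-0.6048 = -2.052/-0.6048 = 3.39 min.

3.39 min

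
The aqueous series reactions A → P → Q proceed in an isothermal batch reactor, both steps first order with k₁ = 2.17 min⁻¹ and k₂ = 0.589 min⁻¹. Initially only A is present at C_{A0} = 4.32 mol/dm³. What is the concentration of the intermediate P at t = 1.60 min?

2.13 mol/dm³

The intermediate concentration in a first-order A→B→C sequence is C_P = k₁C_{A0}(e^(−k₁t) − e^(−k₂t))/(k₂−k₁).
e^(−k₁t) = e^(−2.17×1.60) = e^(−3.472) = 0.03105; e^(−k₂t) = e^(−0.9424) = 0.3897.
C_P = 2.17×4.32/(0.589−2.17) × (0.03105−0.3897) = (-5.929)×(-0.3586) = 2.127 mol/dm³.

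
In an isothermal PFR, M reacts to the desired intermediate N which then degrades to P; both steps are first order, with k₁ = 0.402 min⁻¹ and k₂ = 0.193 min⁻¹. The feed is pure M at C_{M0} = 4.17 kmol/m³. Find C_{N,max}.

2.12 kmol/m³

At the optimum, C_{N,max}/C_{M0} = (k₁/k₂)^[k₂/(k₂−k₁)].
= (0.402/0.193)^(0.193/(0.193−0.402)) = (2.083)^(-0.9234) = 0.5078.
C_{N,max} = 0.5078×4.17 = 2.12 kmol/m³.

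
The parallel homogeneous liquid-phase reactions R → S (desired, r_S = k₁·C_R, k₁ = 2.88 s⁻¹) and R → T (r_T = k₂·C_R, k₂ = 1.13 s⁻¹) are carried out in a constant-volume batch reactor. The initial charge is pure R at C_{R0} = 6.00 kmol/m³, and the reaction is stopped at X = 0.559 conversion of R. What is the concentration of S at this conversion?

2.41 kmol/m³

C_R = C_{R0}(1−X) = 2.646 kmol/m³.
Both paths are first order in R, so the instantaneous fraction to S is constant: dC_S/d(−C_R) = k₁/(k₁+k₂) = 0.7182.
C_S = 0.7182·(C_{R0}−C_R) = 0.7182×3.354 = 2.41 kmol/m³.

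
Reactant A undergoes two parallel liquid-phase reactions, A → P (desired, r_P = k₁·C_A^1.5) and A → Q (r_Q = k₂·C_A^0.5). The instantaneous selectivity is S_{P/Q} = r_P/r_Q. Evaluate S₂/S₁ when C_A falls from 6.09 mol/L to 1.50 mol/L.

0.246

S_{P/Q} = (k₁/k₂)·C_A, so S₂/S₁ = (C_{A,2}/C_{A,1}).
= 1.50/6.09 = 0.246.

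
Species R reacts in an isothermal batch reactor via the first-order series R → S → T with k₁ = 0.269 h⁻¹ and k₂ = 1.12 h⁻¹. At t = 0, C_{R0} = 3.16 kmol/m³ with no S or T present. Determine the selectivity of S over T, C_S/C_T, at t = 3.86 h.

0.200

The intermediate concentration in a first-order A→B→C sequence is C_S = k₁C_{R0}(e^(−k₁t) − e^(−k₂t))/(k₂−k₁).
e^(−k₁t) = e^(−0.269×3.86) = e^(−1.038) = 0.3540; e^(−k₂t) = e^(−4.323) = 0.01326.
C_S = 0.269×3.16/(1.12−0.269) × (0.3540−0.01326) = 0.9989×0.3408 = 0.3404 kmol/m³.
C_R = C_{R0}e^(−k₁t) = 1.119 kmol/m³, so C_T = C_{R0}−C_R−C_S = 1.701 kmol/m³; C_S/C_T = 0.200.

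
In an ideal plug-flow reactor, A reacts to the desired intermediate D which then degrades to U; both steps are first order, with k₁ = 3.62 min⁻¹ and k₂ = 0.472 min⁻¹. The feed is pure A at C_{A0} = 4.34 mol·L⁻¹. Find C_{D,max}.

3.20 mol·L⁻¹

For a first-order series the maximum intermediate yield is C_{D,max}/C_{A0} = (k₁/k₂)^[k₂/(k₂−k₁)].
= (3.62/0.472)^(0.472/(0.472−3.62)) = (7.669)^(-0.1499) = 0.7368.
C_{D,max} = 0.7368×4.34 = 3.20 mol·L⁻¹.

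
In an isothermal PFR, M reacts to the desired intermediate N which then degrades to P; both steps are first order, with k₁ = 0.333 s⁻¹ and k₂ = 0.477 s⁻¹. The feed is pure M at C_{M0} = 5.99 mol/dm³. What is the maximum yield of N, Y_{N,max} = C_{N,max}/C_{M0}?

0.304

For a first-order series the maximum intermediate yield is C_{N,max}/C_{M0} = (k₁/k₂)^[k₂/(k₂−k₁)].
= (0.333/0.477)^(0.477/(0.477−0.333)) = (0.6981)^(3.313) = 0.3041.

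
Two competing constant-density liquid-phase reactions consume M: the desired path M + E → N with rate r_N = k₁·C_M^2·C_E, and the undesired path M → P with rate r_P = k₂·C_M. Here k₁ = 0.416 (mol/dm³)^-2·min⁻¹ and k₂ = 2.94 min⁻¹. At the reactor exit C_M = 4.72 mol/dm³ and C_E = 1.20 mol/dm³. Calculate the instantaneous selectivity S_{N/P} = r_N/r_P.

0.801

S_{N/P} = r_N/r_P = (k₁·C_M^2·C_E)/(k₂·C_M) = (k₁/k₂)·C_M·C_E.
= (0.416×4.720^2×1.200) / (2.94×4.720) = 11.12/13.88 = 0.801.
Since the desired path is higher order in M, keeping C_M high (PFR or concentrated feed) favours N.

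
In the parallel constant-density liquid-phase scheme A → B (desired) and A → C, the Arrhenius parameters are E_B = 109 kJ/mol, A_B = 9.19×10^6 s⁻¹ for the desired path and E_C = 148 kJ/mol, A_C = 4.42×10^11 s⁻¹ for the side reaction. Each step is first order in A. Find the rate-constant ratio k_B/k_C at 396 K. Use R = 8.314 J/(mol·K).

With equal orders, S_{B/C} = k_B/k_C = (A_B/A_C)·exp[(E_C−E_B)/(RT)].
(E_C−E_B)/(RT) = (148−109)×10³/(8.314×396) = 39000/3292 = 11.85.
k_B/k_C = (9.19×10^6/4.42×10^11)·exp(11.85) = 2.079×10^-5 × 1.395×10^5 = 2.90.
Since E_B < E_C, lowering the temperature improves selectivity toward B.

2.90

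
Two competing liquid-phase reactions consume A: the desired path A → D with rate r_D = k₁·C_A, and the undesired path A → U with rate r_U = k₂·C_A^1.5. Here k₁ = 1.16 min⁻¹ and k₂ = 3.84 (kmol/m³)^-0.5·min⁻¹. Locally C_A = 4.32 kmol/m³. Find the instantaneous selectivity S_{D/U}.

S_{D/U} = r_D/r_U = (k₁·C_A)/(k₂·C_A^1.5) = (k₁/k₂)·C_A^-0.5.
= (1.16×4.320) / (3.84×4.320^1.5) = 5.011/34.48 = 0.145.
The undesired path is higher order in A, so low C_A (CSTR or dilute feed) favours D.

0.145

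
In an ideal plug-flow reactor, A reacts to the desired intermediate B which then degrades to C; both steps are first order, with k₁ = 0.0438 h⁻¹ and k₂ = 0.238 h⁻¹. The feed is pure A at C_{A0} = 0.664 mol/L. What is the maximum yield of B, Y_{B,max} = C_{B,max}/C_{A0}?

For a first-order series the maximum intermediate yield is C_{B,max}/C_{A0} = (k₁/k₂)^[k₂/(k₂−k₁)].
= (0.0438/0.238)^(0.238/(0.238−0.0438)) = (0.1840)^(1.226) = 0.1256.

0.126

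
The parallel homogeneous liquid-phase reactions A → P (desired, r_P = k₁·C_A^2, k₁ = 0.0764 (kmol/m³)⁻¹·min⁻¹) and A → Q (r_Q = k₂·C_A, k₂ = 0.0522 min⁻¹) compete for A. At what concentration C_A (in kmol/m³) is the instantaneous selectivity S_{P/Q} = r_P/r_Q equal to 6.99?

S_{P/Q} = (k₁/k₂)·C_A ⇒ C_A = S·k₂/k₁.
= 6.99×0.0522/0.0764 = 4.78 kmol/m³.

4.78 kmol/m³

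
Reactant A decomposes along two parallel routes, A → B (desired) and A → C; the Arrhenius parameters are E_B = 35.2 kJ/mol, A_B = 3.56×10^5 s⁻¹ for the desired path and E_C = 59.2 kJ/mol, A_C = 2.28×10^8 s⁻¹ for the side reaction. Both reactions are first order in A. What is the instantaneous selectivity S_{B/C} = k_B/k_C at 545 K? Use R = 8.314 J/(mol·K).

0.312

Since both paths have the same order in A, the concentration cancels and S_{B/C} = k_B/k_C = (A_B/A_C)·exp[(E_C−E_B)/(RT)].
(E_C−E_B)/(RT) = (59.2−35.2)×10³/(8.314×545) = 24000/4531 = 5.297.
k_B/k_C = (3.56×10^5/2.28×10^8)·exp(5.297) = 0.001561 × 199.7 = 0.312.
Since E_B < E_C, lowering the temperature improves selectivity toward B.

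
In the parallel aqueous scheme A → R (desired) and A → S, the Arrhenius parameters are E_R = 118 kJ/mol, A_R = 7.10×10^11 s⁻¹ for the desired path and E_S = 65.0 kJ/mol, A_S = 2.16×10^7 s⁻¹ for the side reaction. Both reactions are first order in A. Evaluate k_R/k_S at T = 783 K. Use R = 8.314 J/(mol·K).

9.57

With equal orders, S_{R/S} = k_R/k_S = (A_R/A_S)·exp[(E_S−E_R)/(RT)].
(E_S−E_R)/(RT) = (65.0−118)×10³/(8.314×783) = -53000/6510 = -8.141.
k_R/k_S = (7.10×10^11/2.16×10^7)·exp(-8.141) = 32870 × 2.912×10^-4 = 9.57.
Since E_R > E_S, raising the temperature improves selectivity toward R.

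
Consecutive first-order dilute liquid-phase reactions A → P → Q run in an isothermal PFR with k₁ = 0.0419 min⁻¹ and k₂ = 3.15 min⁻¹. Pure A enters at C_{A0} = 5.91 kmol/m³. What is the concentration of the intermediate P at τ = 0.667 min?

Solving the coupled first-order balances gives C_P(τ) = [k₁/(k₂−k₁)]·C_{A0}·(e^(−k₁τ) − e^(−k₂τ)).
e^(−k₁τ) = e^(−0.0419×0.667) = e^(−0.02795) = 0.9724; e^(−k₂τ) = e^(−2.101) = 0.1223.
C_P = 0.0419×5.91/(3.15−0.0419) × (0.9724−0.1223) = 0.07967×0.8501 = 0.06773 kmol/m³.

0.0677 kmol/m³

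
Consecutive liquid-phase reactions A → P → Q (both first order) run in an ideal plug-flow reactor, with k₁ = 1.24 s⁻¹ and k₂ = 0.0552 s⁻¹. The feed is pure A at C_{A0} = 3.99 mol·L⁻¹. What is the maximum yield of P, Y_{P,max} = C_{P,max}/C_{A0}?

At the optimum, C_{P,max}/C_{A0} = (k₁/k₂)^[k₂/(k₂−k₁)].
= (1.24/0.0552)^(0.0552/(0.0552−1.24)) = (22.46)^(-0.04659) = 0.8650.

0.865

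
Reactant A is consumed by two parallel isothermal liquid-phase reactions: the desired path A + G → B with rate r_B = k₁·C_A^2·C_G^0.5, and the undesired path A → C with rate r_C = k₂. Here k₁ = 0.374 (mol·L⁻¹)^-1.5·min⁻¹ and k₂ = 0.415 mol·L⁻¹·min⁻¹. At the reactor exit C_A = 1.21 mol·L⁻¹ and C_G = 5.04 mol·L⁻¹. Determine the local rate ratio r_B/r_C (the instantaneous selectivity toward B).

2.96

S_{B/C} = r_B/r_C = (k₁·C_A^2·C_G^0.5)/(k₂) = (k₁/k₂)·C_A^2·C_G^0.5.
= (0.374×1.210^2×5.040^0.5) / (0.415) = 1.229/0.4150 = 2.96.
Since the desired path is higher order in A, keeping C_A high (PFR or concentrated feed) favours B.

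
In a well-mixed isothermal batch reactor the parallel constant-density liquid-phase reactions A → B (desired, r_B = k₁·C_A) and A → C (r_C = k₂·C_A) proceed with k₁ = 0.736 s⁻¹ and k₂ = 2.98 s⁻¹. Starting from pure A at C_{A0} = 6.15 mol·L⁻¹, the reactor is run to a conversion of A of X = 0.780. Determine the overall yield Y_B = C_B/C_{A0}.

C_A = C_{A0}(1−X) = 1.353 mol·L⁻¹.
Both paths are first order in A, so the instantaneous fraction to B is constant: dC_B/d(−C_A) = k₁/(k₁+k₂) = 0.1981.
C_B = 0.1981·(C_{A0}−C_A) = 0.1981×4.797 = 0.950 mol·L⁻¹.
Y_B = C_B/C_{A0} = 0.9501/6.15 = 0.154.

0.154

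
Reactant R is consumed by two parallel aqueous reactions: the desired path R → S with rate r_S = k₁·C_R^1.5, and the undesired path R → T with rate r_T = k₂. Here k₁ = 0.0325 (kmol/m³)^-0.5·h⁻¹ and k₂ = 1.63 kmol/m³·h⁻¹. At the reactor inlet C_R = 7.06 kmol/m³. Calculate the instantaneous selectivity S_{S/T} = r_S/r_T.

0.374

S_{S/T} = r_S/r_T = (k₁·C_R^1.5)/(k₂) = (k₁/k₂)·C_R^1.5.
= (0.0325×7.060^1.5) / (1.63) = 0.6097/1.630 = 0.374.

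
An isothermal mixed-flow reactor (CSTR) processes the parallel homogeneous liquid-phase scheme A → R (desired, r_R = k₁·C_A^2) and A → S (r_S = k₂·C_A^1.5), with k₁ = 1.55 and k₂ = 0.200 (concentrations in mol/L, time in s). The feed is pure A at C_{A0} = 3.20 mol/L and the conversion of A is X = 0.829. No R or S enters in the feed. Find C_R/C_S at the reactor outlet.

Exit C_A = C_{A0}(1−X) = 3.20×0.171 = 0.5472 mol/L.
In a CSTR the entire volume is at exit conditions, so r_R = 1.55×0.5472^2 = 0.4641 and r_S = 0.200×0.5472^1.5 = 0.08096.
Overall selectivity = C_R/C_S = r_Rτ/(r_Sτ) = r_R/r_S = 5.73.

5.73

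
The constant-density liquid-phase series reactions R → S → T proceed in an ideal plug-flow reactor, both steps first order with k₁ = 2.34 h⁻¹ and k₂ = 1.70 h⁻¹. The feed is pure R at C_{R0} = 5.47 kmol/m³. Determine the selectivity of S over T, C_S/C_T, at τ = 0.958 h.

0.582

The intermediate concentration in a first-order A→B→C sequence is C_S = k₁C_{R0}(e^(−k₁τ) − e^(−k₂τ))/(k₂−k₁).
e^(−k₁τ) = e^(−2.34×0.958) = e^(−2.242) = 0.1063; e^(−k₂τ) = e^(−1.629) = 0.1962.
C_S = 2.34×5.47/(1.70−2.34) × (0.1063−0.1962) = (-20.00)×(-0.08993) = 1.799 kmol/m³.
C_R = C_{R0}e^(−k₁τ) = 0.5813 kmol/m³, so C_T = C_{R0}−C_R−C_S = 3.090 kmol/m³; C_S/C_T = 0.582.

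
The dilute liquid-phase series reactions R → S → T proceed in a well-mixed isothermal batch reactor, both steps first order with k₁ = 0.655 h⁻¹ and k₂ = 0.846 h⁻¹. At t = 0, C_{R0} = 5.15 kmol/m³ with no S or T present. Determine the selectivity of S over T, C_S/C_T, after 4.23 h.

0.145

For first-order series with pure R initially, C_S(t) = k₁C_{R0}/(k₂−k₁)·(e^(−k₁t) − e^(−k₂t)).
e^(−k₁t) = e^(−0.655×4.23) = e^(−2.771) = 0.06262; e^(−k₂t) = e^(−3.579) = 0.02792.
C_S = 0.655×5.15/(0.846−0.655) × (0.06262−0.02792) = 17.66×0.03471 = 0.6129 kmol/m³.
C_R = C_{R0}e^(−k₁t) = 0.3225 kmol/m³, so C_T = C_{R0}−C_R−C_S = 4.215 kmol/m³; C_S/C_T = 0.145.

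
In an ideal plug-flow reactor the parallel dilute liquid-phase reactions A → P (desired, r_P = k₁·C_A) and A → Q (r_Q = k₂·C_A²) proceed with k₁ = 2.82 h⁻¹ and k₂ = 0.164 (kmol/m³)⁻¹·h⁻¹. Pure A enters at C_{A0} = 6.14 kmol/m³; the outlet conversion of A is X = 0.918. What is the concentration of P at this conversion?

C_A = C_{A0}(1−X) = 0.5035 kmol/m³.
Along a PFR/batch, dC_P/dC_A = −r_P/(r_P+r_Q) = −k₁/(k₁+k₂·C_A).
Integrating from C_{A0} to C_A: C_P = (2.82/0.164)·ln[(2.82+0.164·6.14)/(2.82+0.164·0.503)] = 17.20·ln(3.827/2.903) = 4.754 kmol/m³.

4.75 kmol/m³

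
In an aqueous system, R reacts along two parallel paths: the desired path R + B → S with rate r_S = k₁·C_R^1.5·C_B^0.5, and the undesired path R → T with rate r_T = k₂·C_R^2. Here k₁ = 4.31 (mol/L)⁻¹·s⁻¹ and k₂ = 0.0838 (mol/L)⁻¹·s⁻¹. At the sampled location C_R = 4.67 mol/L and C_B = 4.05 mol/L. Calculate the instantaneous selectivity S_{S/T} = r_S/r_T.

S_{S/T} = r_S/r_T = (k₁·C_R^1.5·C_B^0.5)/(k₂·C_R^2) = (k₁/k₂)·C_R^-0.5·C_B^0.5.
= (4.31×4.670^1.5×4.050^0.5) / (0.0838×4.670^2) = 87.53/1.828 = 47.9.
The undesired path is higher order in R, so low C_R (CSTR or dilute feed) favours S.

47.9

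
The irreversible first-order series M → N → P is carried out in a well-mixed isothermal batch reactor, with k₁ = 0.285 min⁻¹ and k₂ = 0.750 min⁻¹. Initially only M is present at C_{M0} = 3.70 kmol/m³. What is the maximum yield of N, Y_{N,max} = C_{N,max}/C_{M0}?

Evaluating C_N at t_opt = ln(k₂/k₁)/(k₂−k₁) gives C_{N,max}/C_{M0} = (k₁/k₂)^[k₂/(k₂−k₁)].
= (0.285/0.750)^(0.750/(0.750−0.285)) = (0.3800)^(1.613) = 0.2100.

0.210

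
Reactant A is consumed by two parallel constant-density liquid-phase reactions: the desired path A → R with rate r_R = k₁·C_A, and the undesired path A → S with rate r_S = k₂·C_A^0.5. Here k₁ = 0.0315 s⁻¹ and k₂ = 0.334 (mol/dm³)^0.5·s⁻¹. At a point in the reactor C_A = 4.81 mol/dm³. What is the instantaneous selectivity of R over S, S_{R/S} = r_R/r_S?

0.207

S_{R/S} = r_R/r_S = (k₁·C_A)/(k₂·C_A^0.5) = (k₁/k₂)·C_A^0.5.
= (0.0315×4.810) / (0.334×4.810^0.5) = 0.1515/0.7325 = 0.207.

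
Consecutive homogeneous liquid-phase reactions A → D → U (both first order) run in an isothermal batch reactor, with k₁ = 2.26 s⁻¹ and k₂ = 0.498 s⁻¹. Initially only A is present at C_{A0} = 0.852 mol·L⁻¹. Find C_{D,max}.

Evaluating C_D at t_opt = ln(k₂/k₁)/(k₂−k₁) gives C_{D,max}/C_{A0} = (k₁/k₂)^[k₂/(k₂−k₁)].
= (2.26/0.498)^(0.498/(0.498−2.26)) = (4.538)^(-0.2826) = 0.6521.
C_{D,max} = 0.6521×0.852 = 0.556 mol·L⁻¹.

0.556 mol·L⁻¹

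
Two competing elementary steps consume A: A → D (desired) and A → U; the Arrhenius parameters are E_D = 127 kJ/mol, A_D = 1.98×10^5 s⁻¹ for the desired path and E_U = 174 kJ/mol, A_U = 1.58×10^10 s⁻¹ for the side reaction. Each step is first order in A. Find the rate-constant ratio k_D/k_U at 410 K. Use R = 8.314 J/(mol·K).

k_D/k_U = (A_D/A_U)·exp[−(E_D−E_U)/(RT)] = (A_D/A_U)·exp[(E_U−E_D)/(RT)].
(E_U−E_D)/(RT) = (174−127)×10³/(8.314×410) = 47000/3409 = 13.79.
k_D/k_U = (1.98×10^5/1.58×10^10)·exp(13.79) = 1.253×10^-5 × 9.729×10^5 = 12.2.
Since E_D < E_U, lowering the temperature improves selectivity toward D.

12.2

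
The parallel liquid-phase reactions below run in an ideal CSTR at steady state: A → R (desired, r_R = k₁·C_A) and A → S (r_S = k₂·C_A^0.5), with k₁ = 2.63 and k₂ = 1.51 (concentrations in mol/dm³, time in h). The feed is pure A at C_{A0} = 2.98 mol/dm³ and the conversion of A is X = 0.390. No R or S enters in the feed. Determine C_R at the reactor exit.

Exit C_A = C_{A0}(1−X) = 2.98×0.610 = 1.818 mol/dm³.
Rates in a CSTR are evaluated at the outlet concentration: r_R = 2.63×1.818 = 4.781, r_S = 1.51×1.818^0.5 = 2.036.
Fraction of consumed A going to R: r_R/(r_R+r_S) = 0.7013.
C_R = 0.7013·C_{A0}·X = 0.7013×2.98×0.390 = 0.815 mol/dm³.

0.815 mol/dm³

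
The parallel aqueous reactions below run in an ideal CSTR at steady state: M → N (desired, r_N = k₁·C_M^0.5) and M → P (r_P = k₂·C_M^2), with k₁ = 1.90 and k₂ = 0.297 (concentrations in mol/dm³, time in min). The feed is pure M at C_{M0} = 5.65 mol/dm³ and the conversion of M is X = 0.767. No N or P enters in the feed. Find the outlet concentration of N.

Exit C_M = C_{M0}(1−X) = 5.65×0.233 = 1.316 mol/dm³.
Rates in a CSTR are evaluated at the outlet concentration: r_N = 1.90×1.316^0.5 = 2.180, r_P = 0.297×1.316^2 = 0.5147.
Fraction of consumed M going to N: r_N/(r_N+r_P) = 0.8090.
C_N = 0.8090·C_{M0}·X = 0.8090×5.65×0.767 = 3.51 mol/dm³.

3.51 mol/dm³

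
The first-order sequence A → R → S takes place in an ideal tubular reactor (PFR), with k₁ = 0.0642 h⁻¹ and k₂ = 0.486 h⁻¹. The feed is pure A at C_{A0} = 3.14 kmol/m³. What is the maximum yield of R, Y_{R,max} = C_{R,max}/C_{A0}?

0.0971

Evaluating C_R at τ_opt = ln(k₂/k₁)/(k₂−k₁) gives C_{R,max}/C_{A0} = (k₁/k₂)^[k₂/(k₂−k₁)].
= (0.0642/0.486)^(0.486/(0.486−0.0642)) = (0.1321)^(1.152) = 0.09707.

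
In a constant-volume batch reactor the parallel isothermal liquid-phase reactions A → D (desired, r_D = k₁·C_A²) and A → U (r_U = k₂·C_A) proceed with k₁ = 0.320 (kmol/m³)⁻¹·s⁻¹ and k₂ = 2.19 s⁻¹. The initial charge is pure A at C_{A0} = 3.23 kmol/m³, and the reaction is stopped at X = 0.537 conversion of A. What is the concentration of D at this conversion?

C_A = C_{A0}(1−X) = 1.495 kmol/m³.
Along a PFR/batch, dC_U/dC_A = −r_U/(r_D+r_U) = −k₂/(k₂+k₁·C_A).
Integrating from C_{A0} to C_A: C_U = (2.19/0.320)·ln[(2.19+0.320·3.23)/(2.19+0.320·1.50)] = 6.844·ln(3.224/2.669) = 1.293 kmol/m³.
Then C_D = (C_{A0}−C_A) − C_U = 1.735 − 1.293 = 0.4413 kmol/m³.

0.441 kmol/m³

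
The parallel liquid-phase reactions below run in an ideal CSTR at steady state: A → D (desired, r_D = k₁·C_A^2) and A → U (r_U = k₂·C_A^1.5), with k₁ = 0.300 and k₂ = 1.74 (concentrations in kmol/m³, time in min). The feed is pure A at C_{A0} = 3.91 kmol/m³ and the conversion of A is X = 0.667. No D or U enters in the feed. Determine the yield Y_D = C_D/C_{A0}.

Exit C_A = C_{A0}(1−X) = 3.91×0.333 = 1.302 kmol/m³.
Rates in a CSTR are evaluated at the outlet concentration: r_D = 0.300×1.302^2 = 0.5086, r_U = 1.74×1.302^1.5 = 2.585.
Fraction of consumed A going to D: r_D/(r_D+r_U) = 0.1644.
C_D = 0.1644·C_{A0}·X = 0.1644×3.91×0.667 = 0.429 kmol/m³; Y_D = C_D/C_{A0} = 0.110.

0.110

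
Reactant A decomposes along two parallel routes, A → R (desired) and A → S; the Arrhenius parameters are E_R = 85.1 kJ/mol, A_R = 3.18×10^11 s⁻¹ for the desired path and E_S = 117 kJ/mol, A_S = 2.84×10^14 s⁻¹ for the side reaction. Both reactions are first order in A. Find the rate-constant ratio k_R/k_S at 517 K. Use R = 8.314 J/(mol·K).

k_R/k_S = (A_R/A_S)·exp[−(E_R−E_S)/(RT)] = (A_R/A_S)·exp[(E_S−E_R)/(RT)].
(E_S−E_R)/(RT) = (117−85.1)×10³/(8.314×517) = 31900/4298 = 7.421.
k_R/k_S = (3.18×10^11/2.84×10^14)·exp(7.421) = 0.001120 × 1671 = 1.87.

1.87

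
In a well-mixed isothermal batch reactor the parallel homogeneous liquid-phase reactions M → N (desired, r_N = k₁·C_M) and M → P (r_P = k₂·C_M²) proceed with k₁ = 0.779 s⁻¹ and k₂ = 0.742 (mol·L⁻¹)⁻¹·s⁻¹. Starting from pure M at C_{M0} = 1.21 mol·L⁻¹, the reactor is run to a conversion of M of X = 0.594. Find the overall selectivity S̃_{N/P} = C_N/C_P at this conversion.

C_M = C_{M0}(1−X) = 0.4913 mol·L⁻¹.
Along a PFR/batch, dC_N/dC_M = −r_N/(r_N+r_P) = −k₁/(k₁+k₂·C_M).
Integrating from C_{M0} to C_M: C_N = (0.779/0.742)·ln[(0.779+0.742·1.21)/(0.779+0.742·0.491)] = 1.050·ln(1.677/1.144) = 0.4019 mol·L⁻¹.
C_P = (C_{M0}−C_M)−C_N = 0.3169 mol·L⁻¹; S̃_{N/P} = 0.4019/0.3169 = 1.27.

1.27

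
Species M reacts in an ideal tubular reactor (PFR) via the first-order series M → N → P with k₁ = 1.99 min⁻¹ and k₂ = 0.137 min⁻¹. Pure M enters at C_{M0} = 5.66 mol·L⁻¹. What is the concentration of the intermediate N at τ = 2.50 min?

Solving the coupled first-order balances gives C_N(τ) = [k₁/(k₂−k₁)]·C_{M0}·(e^(−k₁τ) − e^(−k₂τ)).
e^(−k₁τ) = e^(−1.99×2.50) = e^(−4.975) = 0.006909; e^(−k₂τ) = e^(−0.3425) = 0.7100.
C_N = 1.99×5.66/(0.137−1.99) × (0.006909−0.7100) = (-6.078)×(-0.7031) = 4.274 mol·L⁻¹.

4.27 mol·L⁻¹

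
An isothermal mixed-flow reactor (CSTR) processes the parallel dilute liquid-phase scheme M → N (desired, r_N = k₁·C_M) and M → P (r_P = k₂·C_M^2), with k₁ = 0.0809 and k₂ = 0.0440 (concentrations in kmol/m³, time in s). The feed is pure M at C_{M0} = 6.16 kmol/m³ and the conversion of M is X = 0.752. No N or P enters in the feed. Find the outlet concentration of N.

Exit C_M = C_{M0}(1−X) = 6.16×0.248 = 1.528 kmol/m³.
In a CSTR the entire volume is at exit conditions, so r_N = 0.0809×1.528 = 0.1236 and r_P = 0.0440×1.528^2 = 0.1027.
Fraction of consumed M going to N: r_N/(r_N+r_P) = 0.5462.
C_N = 0.5462·C_{M0}·X = 0.5462×6.16×0.752 = 2.53 kmol/m³.

2.53 kmol/m³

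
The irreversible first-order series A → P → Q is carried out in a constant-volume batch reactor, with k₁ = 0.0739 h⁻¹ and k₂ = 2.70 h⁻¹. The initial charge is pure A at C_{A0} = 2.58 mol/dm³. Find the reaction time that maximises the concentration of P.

The intermediate peaks when r₁ = r₂, i.e. k₁e^(−k₁t) = k₂e^(−k₂t), giving t_opt = ln(k₂/k₁)/(k₂−k₁).
= ln(2.70/0.0739)/(2.70−0.0739) = ln(36.54)/2.626 = 3.598/2.626 = 1.37 h.

1.37 h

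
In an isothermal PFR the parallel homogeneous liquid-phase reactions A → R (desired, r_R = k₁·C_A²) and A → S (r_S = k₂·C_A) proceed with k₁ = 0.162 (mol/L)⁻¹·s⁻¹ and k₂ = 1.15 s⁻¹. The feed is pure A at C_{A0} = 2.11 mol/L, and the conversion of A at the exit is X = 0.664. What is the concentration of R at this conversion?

C_A = C_{A0}(1−X) = 0.7090 mol/L.
Along a PFR/batch, dC_S/dC_A = −r_S/(r_R+r_S) = −k₂/(k₂+k₁·C_A).
Integrating from C_{A0} to C_A: C_S = (1.15/0.162)·ln[(1.15+0.162·2.11)/(1.15+0.162·0.709)] = 7.099·ln(1.492/1.265) = 1.172 mol/L.
Then C_R = (C_{A0}−C_A) − C_S = 1.401 − 1.172 = 0.2294 mol/L.

0.229 mol/L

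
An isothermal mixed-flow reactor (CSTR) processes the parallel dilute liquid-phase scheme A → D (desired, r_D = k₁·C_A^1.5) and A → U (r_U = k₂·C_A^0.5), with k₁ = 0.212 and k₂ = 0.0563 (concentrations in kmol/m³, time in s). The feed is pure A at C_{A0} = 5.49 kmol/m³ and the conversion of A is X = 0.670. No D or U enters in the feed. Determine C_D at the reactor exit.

3.21 kmol/m³

Exit C_A = C_{A0}(1−X) = 5.49×0.330 = 1.812 kmol/m³.
A CSTR operates uniformly at the exit composition, giving r_D = 0.5170 and r_U = 0.07578 (each k·C_A^n at C_A = 1.812).
Fraction of consumed A going to D: r_D/(r_D+r_U) = 0.8722.
C_D = 0.8722·C_{A0}·X = 0.8722×5.49×0.670 = 3.21 kmol/m³.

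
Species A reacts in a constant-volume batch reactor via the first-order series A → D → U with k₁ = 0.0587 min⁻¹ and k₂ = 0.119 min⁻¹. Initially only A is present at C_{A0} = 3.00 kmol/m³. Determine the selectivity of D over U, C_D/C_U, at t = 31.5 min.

0.183

The intermediate concentration in a first-order A→B→C sequence is C_D = k₁C_{A0}(e^(−k₁t) − e^(−k₂t))/(k₂−k₁).
e^(−k₁t) = e^(−0.0587×31.5) = e^(−1.849) = 0.1574; e^(−k₂t) = e^(−3.748) = 0.02355.
C_D = 0.0587×3.00/(0.119−0.0587) × (0.1574−0.02355) = 2.920×0.1338 = 0.3908 kmol/m³.
C_A = C_{A0}e^(−k₁t) = 0.4722 kmol/m³, so C_U = C_{A0}−C_A−C_D = 2.137 kmol/m³; C_D/C_U = 0.183.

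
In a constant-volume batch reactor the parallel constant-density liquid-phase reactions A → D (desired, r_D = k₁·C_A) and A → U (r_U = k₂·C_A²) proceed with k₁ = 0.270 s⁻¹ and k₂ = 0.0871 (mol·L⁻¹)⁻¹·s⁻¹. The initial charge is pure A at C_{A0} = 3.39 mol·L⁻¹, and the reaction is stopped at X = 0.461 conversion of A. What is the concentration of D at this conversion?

C_A = C_{A0}(1−X) = 1.827 mol·L⁻¹.
Along a PFR/batch, dC_D/dC_A = −r_D/(r_D+r_U) = −k₁/(k₁+k₂·C_A).
Integrating from C_{A0} to C_A: C_D = (0.270/0.0871)·ln[(0.270+0.0871·3.39)/(0.270+0.0871·1.83)] = 3.100·ln(0.5653/0.4291) = 0.8540 mol·L⁻¹.

0.854 mol·L⁻¹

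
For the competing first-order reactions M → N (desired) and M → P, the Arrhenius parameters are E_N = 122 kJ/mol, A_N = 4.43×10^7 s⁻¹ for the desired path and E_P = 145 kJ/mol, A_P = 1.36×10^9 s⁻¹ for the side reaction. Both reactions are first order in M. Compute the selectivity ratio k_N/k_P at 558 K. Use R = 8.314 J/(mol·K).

Since both paths have the same order in M, the concentration cancels and S_{N/P} = k_N/k_P = (A_N/A_P)·exp[(E_P−E_N)/(RT)].
(E_P−E_N)/(RT) = (145−122)×10³/(8.314×558) = 23000/4639 = 4.958.
k_N/k_P = (4.43×10^7/1.36×10^9)·exp(4.958) = 0.03257 × 142.3 = 4.63.

4.63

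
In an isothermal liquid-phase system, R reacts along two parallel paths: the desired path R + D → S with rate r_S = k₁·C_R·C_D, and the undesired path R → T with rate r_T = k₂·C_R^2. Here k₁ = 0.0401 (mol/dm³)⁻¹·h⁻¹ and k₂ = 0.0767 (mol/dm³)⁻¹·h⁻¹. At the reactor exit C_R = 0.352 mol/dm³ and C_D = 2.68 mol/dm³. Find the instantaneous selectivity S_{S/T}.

3.98

S_{S/T} = r_S/r_T = (k₁·C_R·C_D)/(k₂·C_R^2) = (k₁/k₂)·C_R⁻¹·C_D.
= (0.0401×0.3520×2.680) / (0.0767×0.3520^2) = 0.03783/0.009503 = 3.98.
The undesired path is higher order in R, so low C_R (CSTR or dilute feed) favours S.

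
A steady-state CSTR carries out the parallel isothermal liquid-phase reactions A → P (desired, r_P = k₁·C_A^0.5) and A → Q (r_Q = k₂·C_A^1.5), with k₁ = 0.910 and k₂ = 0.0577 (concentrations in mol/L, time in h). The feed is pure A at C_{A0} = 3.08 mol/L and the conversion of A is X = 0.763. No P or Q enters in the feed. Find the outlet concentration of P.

Exit C_A = C_{A0}(1−X) = 3.08×0.237 = 0.7300 mol/L.
In a CSTR the entire volume is at exit conditions, so r_P = 0.910×0.7300^0.5 = 0.7775 and r_Q = 0.0577×0.7300^1.5 = 0.03599.
Fraction of consumed A going to P: r_P/(r_P+r_Q) = 0.9558.
C_P = 0.9558·C_{A0}·X = 0.9558×3.08×0.763 = 2.25 mol/L.

2.25 mol/L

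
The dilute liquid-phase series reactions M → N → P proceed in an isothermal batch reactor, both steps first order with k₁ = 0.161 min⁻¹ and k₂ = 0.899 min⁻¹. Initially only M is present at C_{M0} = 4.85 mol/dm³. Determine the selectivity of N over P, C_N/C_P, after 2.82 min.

The intermediate concentration in a first-order A→B→C sequence is C_N = k₁C_{M0}(e^(−k₁t) − e^(−k₂t))/(k₂−k₁).
e^(−k₁t) = e^(−0.161×2.82) = e^(−0.4540) = 0.6351; e^(−k₂t) = e^(−2.535) = 0.07925.
C_N = 0.161×4.85/(0.899−0.161) × (0.6351−0.07925) = 1.058×0.5558 = 0.5881 mol/dm³.
C_M = C_{M0}e^(−k₁t) = 3.080 mol/dm³, so C_P = C_{M0}−C_M−C_N = 1.182 mol/dm³; C_N/C_P = 0.498.

0.498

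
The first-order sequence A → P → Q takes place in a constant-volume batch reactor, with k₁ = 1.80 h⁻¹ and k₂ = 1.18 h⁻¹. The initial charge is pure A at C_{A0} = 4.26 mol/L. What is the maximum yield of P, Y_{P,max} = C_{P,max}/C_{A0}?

Evaluating C_P at t_opt = ln(k₂/k₁)/(k₂−k₁) gives C_{P,max}/C_{A0} = (k₁/k₂)^[k₂/(k₂−k₁)].
= (1.80/1.18)^(1.18/(1.18−1.80)) = (1.525)^(-1.903) = 0.4477.

0.448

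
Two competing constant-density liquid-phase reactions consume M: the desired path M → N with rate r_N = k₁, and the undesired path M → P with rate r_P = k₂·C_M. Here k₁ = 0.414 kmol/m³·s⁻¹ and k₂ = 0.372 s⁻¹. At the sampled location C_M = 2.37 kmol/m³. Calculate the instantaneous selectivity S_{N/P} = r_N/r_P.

S_{N/P} = r_N/r_P = (k₁)/(k₂·C_M) = (k₁/k₂)·C_M⁻¹.
= (0.414) / (0.372×2.370) = 0.4140/0.8816 = 0.470.
The undesired path is higher order in M, so low C_M (CSTR or dilute feed) favours N.

0.470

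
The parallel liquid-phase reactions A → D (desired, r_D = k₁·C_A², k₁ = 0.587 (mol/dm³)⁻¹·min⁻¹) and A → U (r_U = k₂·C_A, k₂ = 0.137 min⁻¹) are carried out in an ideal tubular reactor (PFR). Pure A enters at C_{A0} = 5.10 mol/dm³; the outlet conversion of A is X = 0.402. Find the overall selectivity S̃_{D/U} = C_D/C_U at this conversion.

17.1

C_A = C_{A0}(1−X) = 3.050 mol/dm³.
Along a PFR/batch, dC_U/dC_A = −r_U/(r_D+r_U) = −k₂/(k₂+k₁·C_A).
Integrating from C_{A0} to C_A: C_U = (0.137/0.587)·ln[(0.137+0.587·5.10)/(0.137+0.587·3.05)] = 0.2334·ln(3.131/1.927) = 0.1132 mol/dm³.
Then C_D = (C_{A0}−C_A) − C_U = 2.050 − 0.1132 = 1.937 mol/dm³.
S̃_{D/U} = C_D/C_U = 1.937/0.1132 = 17.1.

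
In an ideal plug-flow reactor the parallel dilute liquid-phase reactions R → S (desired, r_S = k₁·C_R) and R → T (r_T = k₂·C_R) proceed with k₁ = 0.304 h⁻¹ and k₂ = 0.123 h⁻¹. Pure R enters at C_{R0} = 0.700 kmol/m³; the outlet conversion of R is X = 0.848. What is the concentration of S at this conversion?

0.423 kmol/m³

C_R = C_{R0}(1−X) = 0.1064 kmol/m³.
Both paths are first order in R, so the instantaneous fraction to S is constant: dC_S/d(−C_R) = k₁/(k₁+k₂) = 0.7119.
C_S = 0.7119·(C_{R0}−C_R) = 0.7119×0.5936 = 0.423 kmol/m³.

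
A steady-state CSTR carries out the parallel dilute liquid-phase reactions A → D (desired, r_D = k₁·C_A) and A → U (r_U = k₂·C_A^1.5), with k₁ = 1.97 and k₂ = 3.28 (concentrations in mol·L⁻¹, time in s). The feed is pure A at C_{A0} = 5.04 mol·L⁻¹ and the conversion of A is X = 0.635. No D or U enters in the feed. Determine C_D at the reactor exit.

0.982 mol·L⁻¹

Exit C_A = C_{A0}(1−X) = 5.04×0.365 = 1.840 mol·L⁻¹.
A CSTR operates uniformly at the exit composition, giving r_D = 3.624 and r_U = 8.184 (each k·C_A^n at C_A = 1.840).
Fraction of consumed A going to D: r_D/(r_D+r_U) = 0.3069.
C_D = 0.3069·C_{A0}·X = 0.3069×5.04×0.635 = 0.982 mol·L⁻¹.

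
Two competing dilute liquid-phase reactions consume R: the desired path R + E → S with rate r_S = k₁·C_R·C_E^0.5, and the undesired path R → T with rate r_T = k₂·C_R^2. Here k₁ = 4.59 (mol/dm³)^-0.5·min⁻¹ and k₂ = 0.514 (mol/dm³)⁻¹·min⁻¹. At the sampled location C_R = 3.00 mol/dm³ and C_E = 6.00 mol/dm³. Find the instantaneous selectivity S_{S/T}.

7.29

S_{S/T} = r_S/r_T = (k₁·C_R·C_E^0.5)/(k₂·C_R^2) = (k₁/k₂)·C_R⁻¹·C_E^0.5.
= (4.59×3.000×6.000^0.5) / (0.514×3.000^2) = 33.73/4.626 = 7.29.
The undesired path is higher order in R, so low C_R (CSTR or dilute feed) favours S.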